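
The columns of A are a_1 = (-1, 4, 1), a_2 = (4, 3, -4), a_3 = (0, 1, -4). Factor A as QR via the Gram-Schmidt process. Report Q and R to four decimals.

a_1 = (-1, 4, 1); ‖a_1‖ = 4.2426, so q_1 = (-0.2357, 0.9428, 0.2357).
q_1·a_2 = (-0.2357)·4 + 0.9428·3 + 0.2357·(-4) = 0.9428.
u_2 = a_2 − 0.9428·q_1 = (4.2222, 2.1111, -4.2222).
‖u_2‖ = 6.3333, so q_2 = (0.6667, 0.3333, -0.6667).
q_1·a_3 = (-0.2357)·0 + 0.9428·1 + 0.2357·(-4) = 0.0000; q_2·a_3 = 0.6667·0 + 0.3333·1 + (-0.6667)·(-4) = 3.0000.
u_3 = a_3 + 0.0000·q_1 − 3.0000·q_2 = (-2.0000, 0.0000, -2.0000).
‖u_3‖ = 2.8284, so q_3 = (-0.7071, 0.0000, -0.7071).

Q = [[-0.2357, 0.6667, -0.7071], [0.9428, 0.3333, 0.0000], [0.2357, -0.6667, -0.7071]], R = [[4.2426, 0.9428, 0.0000], [0.0000, 6.3333, 3.0000], [0.0000, 0.0000, 2.8284]]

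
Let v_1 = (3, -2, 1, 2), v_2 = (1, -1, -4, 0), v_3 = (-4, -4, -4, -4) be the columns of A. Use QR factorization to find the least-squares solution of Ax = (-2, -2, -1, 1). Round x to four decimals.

v_1 = (3, -2, 1, 2); ‖v_1‖ = 4.2426, so e_1 = (0.7071, -0.4714, 0.2357, 0.4714).
e_1·v_2 = 0.7071·1 + (-0.4714)·(-1) + 0.2357·(-4) + 0.4714·0 = 0.2357.
u_2 = v_2 − 0.2357·e_1 = (0.8333, -0.8889, -4.0556, -0.1111).
‖u_2‖ = 4.2361, so e_2 = (0.1967, -0.2098, -0.9574, -0.0262).
e_1·v_3 = 0.7071·(-4) + (-0.4714)·(-4) + 0.2357·(-4) + 0.4714·(-4) = -3.7712; e_2·v_3 = 0.1967·(-4) + (-0.2098)·(-4) + (-0.9574)·(-4) + (-0.0262)·(-4) = 3.9869.
u_3 = v_3 + 3.7712·e_1 − 3.9869·e_2 = (-2.1176, -4.9412, 0.7059, -2.1176).
‖u_3‖ = 5.8209, so e_3 = (-0.3638, -0.8489, 0.1213, -0.3638).
Qᵀb = (-0.2357, 0.9574, 1.9403).
Back-substitute: x_3 = 1.9403/5.8209 = 0.3333.
x_2 = (0.9574 − 3.9869·0.3333)/4.2361 = -0.0877.
x_1 = (-0.2357 − 0.2357·(-0.0877) + 3.7712·0.3333)/4.2426 = 0.2456.

x = (0.2456, -0.0877, 0.3333)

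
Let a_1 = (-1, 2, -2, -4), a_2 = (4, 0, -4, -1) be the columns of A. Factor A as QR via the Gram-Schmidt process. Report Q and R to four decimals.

q_1 = a_1/‖a_1‖ = (-1, 2, -2, -4)/5.0000 = (-0.2000, 0.4000, -0.4000, -0.8000).
r_{12} = q_1·a_2 = 1.6000.
u_2 = a_2 − 1.6000·q_1 = (4.3200, -0.6400, -3.3600, 0.2800).
‖u_2‖ = 5.5172, so q_2 = (0.7830, -0.1160, -0.6090, 0.0507).

Q = [[-0.2000, 0.7830], [0.4000, -0.1160], [-0.4000, -0.6090], [-0.8000, 0.0507]], R = [[5.0000, 1.6000], [0.0000, 5.5172]]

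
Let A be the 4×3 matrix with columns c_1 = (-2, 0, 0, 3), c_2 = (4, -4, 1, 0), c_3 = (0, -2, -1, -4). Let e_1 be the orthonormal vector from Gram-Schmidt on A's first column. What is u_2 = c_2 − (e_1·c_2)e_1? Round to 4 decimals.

u_2 = (2.7692, -4.0000, 1.0000, 1.8462)

e_1 = c_1/‖c_1‖ = (-2, 0, 0, 3)/3.6056 = (-0.5547, 0.0000, 0.0000, 0.8321).
r_{12} = e_1·c_2 = -2.2188.
u_2 = c_2 + 2.2188·e_1 = (2.7692, -4.0000, 1.0000, 1.8462).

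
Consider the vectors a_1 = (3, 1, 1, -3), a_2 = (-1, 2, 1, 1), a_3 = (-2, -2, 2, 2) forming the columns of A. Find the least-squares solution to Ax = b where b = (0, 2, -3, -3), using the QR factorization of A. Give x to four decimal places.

x = (-0.3750, -0.0833, -1.2708)

e_1 = a_1/‖a_1‖ = (3, 1, 1, -3)/4.4721 = (0.6708, 0.2236, 0.2236, -0.6708).
r_{12} = e_1·a_2 = -0.6708.
u_2 = a_2 + 0.6708·e_1 = (-0.5500, 2.1500, 1.1500, 0.5500).
‖u_2‖ = 2.5593, so e_2 = (-0.2149, 0.8401, 0.4493, 0.2149).
r_{13} = e_1·a_3 = -2.6833; r_{23} = e_2·a_3 = 0.0781.
u_3 = a_3 + 2.6833·e_1 − 0.0781·e_2 = (-0.1832, -1.4656, 2.5649, 0.1832).
‖u_3‖ = 2.9654, so e_3 = (-0.0618, -0.4942, 0.8649, 0.0618).
Qᵀb = (1.7889, -0.3126, -3.7686).
Back-substitute: x_3 = -3.7686/2.9654 = -1.2708.
x_2 = (-0.3126 − 0.0781·(-1.2708))/2.5593 = -0.0833.
x_1 = (1.7889 + 0.6708·(-0.0833) + 2.6833·(-1.2708))/4.4721 = -0.3750.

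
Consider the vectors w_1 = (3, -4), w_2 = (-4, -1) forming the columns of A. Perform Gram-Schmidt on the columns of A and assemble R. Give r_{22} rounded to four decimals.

w_1 = (3, -4); ‖w_1‖ = 5.0000, so q_1 = (0.6000, -0.8000).
q_1·w_2 = 0.6000·(-4) + (-0.8000)·(-1) = -1.6000.
u_2 = w_2 + 1.6000·q_1 = (-3.0400, -2.2800).
r_{22} = ‖u_2‖ = 3.8000.

r_{22} = 3.8000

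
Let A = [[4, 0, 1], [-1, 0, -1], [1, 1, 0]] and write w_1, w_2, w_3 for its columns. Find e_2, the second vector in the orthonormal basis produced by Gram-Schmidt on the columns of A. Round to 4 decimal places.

e_2 = (-0.2287, 0.0572, 0.9718)

w_1 = (4, -1, 1); ‖w_1‖ = 4.2426, so e_1 = (0.9428, -0.2357, 0.2357).
e_1·w_2 = 0.9428·0 + (-0.2357)·0 + 0.2357·1 = 0.2357.
u_2 = w_2 − 0.2357·e_1 = (-0.2222, 0.0556, 0.9444).
‖u_2‖ = 0.9718, so e_2 = (-0.2287, 0.0572, 0.9718).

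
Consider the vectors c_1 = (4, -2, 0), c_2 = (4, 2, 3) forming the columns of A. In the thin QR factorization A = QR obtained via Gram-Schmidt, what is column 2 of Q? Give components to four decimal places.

c_1 = (4, -2, 0); ‖c_1‖ = 4.4721, so e_1 = (0.8944, -0.4472, 0.0000).
e_1·c_2 = 0.8944·4 + (-0.4472)·2 + 0.0000·3 = 2.6833.
u_2 = c_2 − 2.6833·e_1 = (1.6000, 3.2000, 3.0000).
‖u_2‖ = 4.6690, so e_2 = (0.3427, 0.6854, 0.6425).

e_2 = (0.3427, 0.6854, 0.6425)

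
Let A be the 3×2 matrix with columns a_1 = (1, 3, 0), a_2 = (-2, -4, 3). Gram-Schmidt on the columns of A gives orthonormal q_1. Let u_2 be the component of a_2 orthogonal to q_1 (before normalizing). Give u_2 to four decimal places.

u_2 = (-0.6000, 0.2000, 3.0000)

a_1 = (1, 3, 0); ‖a_1‖ = 3.1623, so q_1 = (0.3162, 0.9487, 0.0000).
q_1·a_2 = 0.3162·(-2) + 0.9487·(-4) + 0.0000·3 = -4.4272.
u_2 = a_2 + 4.4272·q_1 = (-0.6000, 0.2000, 3.0000).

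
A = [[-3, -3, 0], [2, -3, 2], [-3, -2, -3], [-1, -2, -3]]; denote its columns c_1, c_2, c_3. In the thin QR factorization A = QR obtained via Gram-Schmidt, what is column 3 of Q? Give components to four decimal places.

e_3 = (0.5988, 0.0896, -0.2924, -0.7402)

c_1 = (-3, 2, -3, -1); ‖c_1‖ = 4.7958, so e_1 = (-0.6255, 0.4170, -0.6255, -0.2085).
e_1·c_2 = (-0.6255)·(-3) + 0.4170·(-3) + (-0.6255)·(-2) + (-0.2085)·(-2) = 2.2937.
u_2 = c_2 − 2.2937·e_1 = (-1.5652, -3.9565, -0.5652, -1.5217).
‖u_2‖ = 4.5540, so e_2 = (-0.3437, -0.8688, -0.1241, -0.3342).
e_1·c_3 = (-0.6255)·0 + 0.4170·2 + (-0.6255)·(-3) + (-0.2085)·(-3) = 3.3362; e_2·c_3 = (-0.3437)·0 + (-0.8688)·2 + (-0.1241)·(-3) + (-0.3342)·(-3) = -0.3628.
u_3 = c_3 − 3.3362·e_1 + 0.3628·e_2 = (1.9623, 0.2935, -0.9581, -2.4256).
‖u_3‖ = 3.2769, so e_3 = (0.5988, 0.0896, -0.2924, -0.7402).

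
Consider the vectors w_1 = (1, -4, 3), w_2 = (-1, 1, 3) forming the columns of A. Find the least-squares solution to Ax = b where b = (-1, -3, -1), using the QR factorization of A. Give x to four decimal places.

w_1 = (1, -4, 3); ‖w_1‖ = 5.0990, so q_1 = (0.1961, -0.7845, 0.5883).
q_1·w_2 = 0.1961·(-1) + (-0.7845)·1 + 0.5883·3 = 0.7845.
u_2 = w_2 − 0.7845·q_1 = (-1.1538, 1.6154, 2.5385).
‖u_2‖ = 3.2225, so q_2 = (-0.3581, 0.5013, 0.7877).
Qᵀb = (1.5689, -1.9335).
Back-substitute: x_2 = -1.9335/3.2225 = -0.6000.
x_1 = (1.5689 − 0.7845·(-0.6000))/5.0990 = 0.4000.

x = (0.4000, -0.6000)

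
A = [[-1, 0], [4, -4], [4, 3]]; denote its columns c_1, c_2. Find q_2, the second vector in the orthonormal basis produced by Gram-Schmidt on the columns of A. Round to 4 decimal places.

q_2 = (-0.0245, -0.7099, 0.7038)

c_1 = (-1, 4, 4); ‖c_1‖ = 5.7446, so q_1 = (-0.1741, 0.6963, 0.6963).
q_1·c_2 = (-0.1741)·0 + 0.6963·(-4) + 0.6963·3 = -0.6963.
u_2 = c_2 + 0.6963·q_1 = (-0.1212, -3.5152, 3.4848).
‖u_2‖ = 4.9513, so q_2 = (-0.0245, -0.7099, 0.7038).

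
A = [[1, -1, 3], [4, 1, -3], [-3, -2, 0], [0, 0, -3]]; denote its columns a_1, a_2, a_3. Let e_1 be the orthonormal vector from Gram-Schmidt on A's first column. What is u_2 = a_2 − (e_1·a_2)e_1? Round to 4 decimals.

u_2 = (-1.3462, -0.3846, -0.9615, 0.0000)

a_1 = (1, 4, -3, 0); ‖a_1‖ = 5.0990, so e_1 = (0.1961, 0.7845, -0.5883, 0.0000).
e_1·a_2 = 0.1961·(-1) + 0.7845·1 + (-0.5883)·(-2) + 0.0000·0 = 1.7650.
u_2 = a_2 − 1.7650·e_1 = (-1.3462, -0.3846, -0.9615, 0.0000).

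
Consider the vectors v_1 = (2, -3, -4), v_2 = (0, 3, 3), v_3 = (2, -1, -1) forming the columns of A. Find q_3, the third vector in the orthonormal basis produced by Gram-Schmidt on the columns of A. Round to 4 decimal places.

q_3 = (0.3333, -0.6667, 0.6667)

v_1 = (2, -3, -4); ‖v_1‖ = 5.3852, so q_1 = (0.3714, -0.5571, -0.7428).
q_1·v_2 = 0.3714·0 + (-0.5571)·3 + (-0.7428)·3 = -3.8996.
u_2 = v_2 + 3.8996·q_1 = (1.4483, 0.8276, 0.1034).
‖u_2‖ = 1.6713, so q_2 = (0.8666, 0.4952, 0.0619).
q_1·v_3 = 0.3714·2 + (-0.5571)·(-1) + (-0.7428)·(-1) = 2.0426; q_2·v_3 = 0.8666·2 + 0.4952·(-1) + 0.0619·(-1) = 1.1761.
u_3 = v_3 − 2.0426·q_1 − 1.1761·q_2 = (0.2222, -0.4444, 0.4444).
‖u_3‖ = 0.6667, so q_3 = (0.3333, -0.6667, 0.6667).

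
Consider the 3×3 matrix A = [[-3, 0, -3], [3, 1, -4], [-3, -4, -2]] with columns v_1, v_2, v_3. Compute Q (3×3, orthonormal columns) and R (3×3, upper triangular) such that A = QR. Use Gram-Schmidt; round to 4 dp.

v_1 = (-3, 3, -3); ‖v_1‖ = 5.1962, so e_1 = (-0.5774, 0.5774, -0.5774).
e_1·v_2 = (-0.5774)·0 + 0.5774·1 + (-0.5774)·(-4) = 2.8868.
u_2 = v_2 − 2.8868·e_1 = (1.6667, -0.6667, -2.3333).
‖u_2‖ = 2.9439, so e_2 = (0.5661, -0.2265, -0.7926).
e_1·v_3 = (-0.5774)·(-3) + 0.5774·(-4) + (-0.5774)·(-2) = 0.5774; e_2·v_3 = 0.5661·(-3) + (-0.2265)·(-4) + (-0.7926)·(-2) = 0.7926.
u_3 = v_3 − 0.5774·e_1 − 0.7926·e_2 = (-3.1154, -4.1538, -1.0385).
‖u_3‖ = 5.2951, so e_3 = (-0.5883, -0.7845, -0.1961).

Q = [[-0.5774, 0.5661, -0.5883], [0.5774, -0.2265, -0.7845], [-0.5774, -0.7926, -0.1961]], R = [[5.1962, 2.8868, 0.5774], [0.0000, 2.9439, 0.7926], [0.0000, 0.0000, 5.2951]]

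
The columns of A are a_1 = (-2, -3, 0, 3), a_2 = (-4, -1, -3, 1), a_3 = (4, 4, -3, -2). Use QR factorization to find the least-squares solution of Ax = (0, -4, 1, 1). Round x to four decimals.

x = (0.7746, -0.3912, -0.1321)

q_1 = a_1/‖a_1‖ = (-2, -3, 0, 3)/4.6904 = (-0.4264, -0.6396, 0.0000, 0.6396).
r_{12} = q_1·a_2 = 2.9848.
u_2 = a_2 − 2.9848·q_1 = (-2.7273, 0.9091, -3.0000, -0.9091).
‖u_2‖ = 4.2533, so q_2 = (-0.6412, 0.2137, -0.7053, -0.2137).
r_{13} = q_1·a_3 = -5.5432; r_{23} = q_2·a_3 = 0.8336.
u_3 = a_3 + 5.5432·q_1 − 0.8336·q_2 = (2.1709, 0.2764, -2.4121, 1.7236).
‖u_3‖ = 3.6848, so q_3 = (0.5891, 0.0750, -0.6546, 0.4678).
Qᵀb = (3.1980, -1.7740, -0.4869).
Back-substitute: x_3 = -0.4869/3.6848 = -0.1321.
x_2 = (-1.7740 − 0.8336·(-0.1321))/4.2533 = -0.3912.
x_1 = (3.1980 − 2.9848·(-0.3912) + 5.5432·(-0.1321))/4.6904 = 0.7746.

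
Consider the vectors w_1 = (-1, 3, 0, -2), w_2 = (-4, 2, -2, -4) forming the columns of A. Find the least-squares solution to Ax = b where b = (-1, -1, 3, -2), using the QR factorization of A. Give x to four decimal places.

x = (0.0339, 0.0847)

w_1 = (-1, 3, 0, -2); ‖w_1‖ = 3.7417, so q_1 = (-0.2673, 0.8018, 0.0000, -0.5345).
q_1·w_2 = (-0.2673)·(-4) + 0.8018·2 + 0.0000·(-2) + (-0.5345)·(-4) = 4.8107.
u_2 = w_2 − 4.8107·q_1 = (-2.7143, -1.8571, -2.0000, -1.4286).
‖u_2‖ = 4.1057, so q_2 = (-0.6611, -0.4523, -0.4871, -0.3479).
Qᵀb = (0.5345, 0.3479).
Back-substitute: x_2 = 0.3479/4.1057 = 0.0847.
x_1 = (0.5345 − 4.8107·0.0847)/3.7417 = 0.0339.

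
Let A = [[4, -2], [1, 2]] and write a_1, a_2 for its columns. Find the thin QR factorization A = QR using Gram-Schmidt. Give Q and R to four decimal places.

a_1 = (4, 1); ‖a_1‖ = 4.1231, so e_1 = (0.9701, 0.2425).
e_1·a_2 = 0.9701·(-2) + 0.2425·2 = -1.4552.
u_2 = a_2 + 1.4552·e_1 = (-0.5882, 2.3529).
‖u_2‖ = 2.4254, so e_2 = (-0.2425, 0.9701).

Q = [[0.9701, -0.2425], [0.2425, 0.9701]], R = [[4.1231, -1.4552], [0.0000, 2.4254]]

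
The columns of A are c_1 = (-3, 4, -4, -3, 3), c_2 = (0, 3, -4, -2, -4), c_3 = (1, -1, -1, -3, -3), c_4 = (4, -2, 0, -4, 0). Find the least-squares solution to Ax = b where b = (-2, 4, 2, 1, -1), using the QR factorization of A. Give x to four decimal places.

x = (-0.0437, 0.2809, -0.2511, -0.4553)

e_1 = c_1/‖c_1‖ = (-3, 4, -4, -3, 3)/7.6811 = (-0.3906, 0.5208, -0.5208, -0.3906, 0.3906).
r_{12} = e_1·c_2 = 2.8642.
u_2 = c_2 − 2.8642·e_1 = (1.1186, 1.5085, -2.5085, -0.8814, -5.1186).
‖u_2‖ = 6.0660, so e_2 = (0.1844, 0.2487, -0.4135, -0.1453, -0.8438).
r_{13} = e_1·c_3 = -0.3906; r_{23} = e_2·c_3 = 3.3166.
u_3 = c_3 + 0.3906·e_1 − 3.3166·e_2 = (0.2358, -1.6214, 0.1681, -2.6707, -0.0488).
‖u_3‖ = 3.1381, so e_3 = (0.0752, -0.5167, 0.0536, -0.8510, -0.0156).
r_{14} = e_1·c_4 = -1.0415; r_{24} = e_2·c_4 = 0.8215; r_{34} = e_3·c_4 = 4.7382.
u_4 = c_4 + 1.0415·e_1 − 0.8215·e_2 − 4.7382·e_3 = (3.0856, 0.7862, -0.4565, -0.2550, 1.1737).
‖u_4‖ = 3.4337, so e_4 = (0.8986, 0.2290, -0.1330, -0.0743, 0.3418).
Qᵀb = (1.0415, 0.4974, -2.9454, -1.5634).
Back-substitute: x_4 = -1.5634/3.4337 = -0.4553.
x_3 = (-2.9454 − 4.7382·(-0.4553))/3.1381 = -0.2511.
x_2 = (0.4974 − 3.3166·(-0.2511) − 0.8215·(-0.4553))/6.0660 = 0.2809.
x_1 = (1.0415 − 2.8642·0.2809 + 0.3906·(-0.2511) + 1.0415·(-0.4553))/7.6811 = -0.0437.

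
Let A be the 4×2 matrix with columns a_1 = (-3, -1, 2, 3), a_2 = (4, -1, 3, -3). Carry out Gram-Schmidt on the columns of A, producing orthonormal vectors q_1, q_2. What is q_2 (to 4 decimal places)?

q_2 = (0.4225, -0.3126, 0.8196, -0.2281)

q_1 = a_1/‖a_1‖ = (-3, -1, 2, 3)/4.7958 = (-0.6255, -0.2085, 0.4170, 0.6255).
r_{12} = q_1·a_2 = -2.9192.
u_2 = a_2 + 2.9192·q_1 = (2.1739, -1.6087, 4.2174, -1.1739).
‖u_2‖ = 5.1457, so q_2 = (0.4225, -0.3126, 0.8196, -0.2281).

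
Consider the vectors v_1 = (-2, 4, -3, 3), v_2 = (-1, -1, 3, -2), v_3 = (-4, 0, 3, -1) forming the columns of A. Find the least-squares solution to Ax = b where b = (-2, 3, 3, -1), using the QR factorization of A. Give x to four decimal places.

x = (1.7446, 3.9784, -1.3345)

e_1 = v_1/‖v_1‖ = (-2, 4, -3, 3)/6.1644 = (-0.3244, 0.6489, -0.4867, 0.4867).
r_{12} = e_1·v_2 = -2.7578.
u_2 = v_2 + 2.7578·e_1 = (-1.8947, 0.7895, 1.6579, -0.6579).
‖u_2‖ = 2.7193, so e_2 = (-0.6968, 0.2903, 0.6097, -0.2419).
r_{13} = e_1·v_3 = -0.6489; r_{23} = e_2·v_3 = 4.8580.
u_3 = v_3 + 0.6489·e_1 − 4.8580·e_2 = (-0.8256, -0.9893, -0.2776, 0.4911).
‖u_3‖ = 1.4066, so e_3 = (-0.5869, -0.7033, -0.1973, 0.3491).
Qᵀb = (0.6489, 4.3354, -1.8772).
Back-substitute: x_3 = -1.8772/1.4066 = -1.3345.
x_2 = (4.3354 − 4.8580·(-1.3345))/2.7193 = 3.9784.
x_1 = (0.6489 + 2.7578·3.9784 + 0.6489·(-1.3345))/6.1644 = 1.7446.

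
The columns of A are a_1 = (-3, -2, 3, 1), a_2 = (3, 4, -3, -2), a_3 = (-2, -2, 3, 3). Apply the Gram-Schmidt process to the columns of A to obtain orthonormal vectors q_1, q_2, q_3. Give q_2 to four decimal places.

q_1 = a_1/‖a_1‖ = (-3, -2, 3, 1)/4.7958 = (-0.6255, -0.4170, 0.6255, 0.2085).
r_{12} = q_1·a_2 = -5.8384.
u_2 = a_2 + 5.8384·q_1 = (-0.6522, 1.5652, 0.6522, -0.7826).
‖u_2‖ = 1.9781, so q_2 = (-0.3297, 0.7913, 0.3297, -0.3956).

q_2 = (-0.3297, 0.7913, 0.3297, -0.3956)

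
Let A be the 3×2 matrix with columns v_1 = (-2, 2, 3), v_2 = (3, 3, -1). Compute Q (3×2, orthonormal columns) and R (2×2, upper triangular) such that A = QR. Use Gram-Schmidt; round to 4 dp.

Q = [[-0.4851, 0.6159], [0.4851, 0.7802], [0.7276, -0.1095]], R = [[4.1231, -0.7276], [0.0000, 4.2977]]

v_1 = (-2, 2, 3); ‖v_1‖ = 4.1231, so q_1 = (-0.4851, 0.4851, 0.7276).
q_1·v_2 = (-0.4851)·3 + 0.4851·3 + 0.7276·(-1) = -0.7276.
u_2 = v_2 + 0.7276·q_1 = (2.6471, 3.3529, -0.4706).
‖u_2‖ = 4.2977, so q_2 = (0.6159, 0.7802, -0.1095).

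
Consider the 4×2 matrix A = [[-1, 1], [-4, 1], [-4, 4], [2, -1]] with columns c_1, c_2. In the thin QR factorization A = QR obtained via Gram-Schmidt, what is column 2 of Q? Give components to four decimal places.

c_1 = (-1, -4, -4, 2); ‖c_1‖ = 6.0828, so e_1 = (-0.1644, -0.6576, -0.6576, 0.3288).
e_1·c_2 = (-0.1644)·1 + (-0.6576)·1 + (-0.6576)·4 + 0.3288·(-1) = -3.7812.
u_2 = c_2 + 3.7812·e_1 = (0.3784, -1.4865, 1.5135, 0.2432).
‖u_2‖ = 2.1686, so e_2 = (0.1745, -0.6855, 0.6979, 0.1122).

e_2 = (0.1745, -0.6855, 0.6979, 0.1122)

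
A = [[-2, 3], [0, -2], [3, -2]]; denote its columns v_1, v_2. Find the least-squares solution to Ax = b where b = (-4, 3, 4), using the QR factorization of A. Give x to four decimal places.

x = (0.3636, -1.2727)

v_1 = (-2, 0, 3); ‖v_1‖ = 3.6056, so e_1 = (-0.5547, 0.0000, 0.8321).
e_1·v_2 = (-0.5547)·3 + 0.0000·(-2) + 0.8321·(-2) = -3.3282.
u_2 = v_2 + 3.3282·e_1 = (1.1538, -2.0000, 0.7692).
‖u_2‖ = 2.4337, so e_2 = (0.4741, -0.8218, 0.3161).
Qᵀb = (5.5470, -3.0975).
Back-substitute: x_2 = -3.0975/2.4337 = -1.2727.
x_1 = (5.5470 + 3.3282·(-1.2727))/3.6056 = 0.3636.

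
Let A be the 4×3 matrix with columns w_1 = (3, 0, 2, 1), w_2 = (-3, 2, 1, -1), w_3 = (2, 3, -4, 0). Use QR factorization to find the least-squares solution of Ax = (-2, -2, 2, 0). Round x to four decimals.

x = (-0.2601, -0.0440, -0.6447)

w_1 = (3, 0, 2, 1); ‖w_1‖ = 3.7417, so q_1 = (0.8018, 0.0000, 0.5345, 0.2673).
q_1·w_2 = 0.8018·(-3) + 0.0000·2 + 0.5345·1 + 0.2673·(-1) = -2.1381.
u_2 = w_2 + 2.1381·q_1 = (-1.2857, 2.0000, 2.1429, -0.4286).
‖u_2‖ = 3.2293, so q_2 = (-0.3981, 0.6193, 0.6636, -0.1327).
q_1·w_3 = 0.8018·2 + 0.0000·3 + 0.5345·(-4) + 0.2673·0 = -0.5345; q_2·w_3 = (-0.3981)·2 + 0.6193·3 + 0.6636·(-4) + (-0.1327)·0 = -1.5925.
u_3 = w_3 + 0.5345·q_1 + 1.5925·q_2 = (1.7945, 3.9863, -2.6575, -0.0685).
‖u_3‖ = 5.1165, so q_3 = (0.3507, 0.7791, -0.5194, -0.0134).
Qᵀb = (-0.5345, 0.8847, -3.2985).
Back-substitute: x_3 = -3.2985/5.1165 = -0.6447.
x_2 = (0.8847 + 1.5925·(-0.6447))/3.2293 = -0.0440.
x_1 = (-0.5345 + 2.1381·(-0.0440) + 0.5345·(-0.6447))/3.7417 = -0.2601.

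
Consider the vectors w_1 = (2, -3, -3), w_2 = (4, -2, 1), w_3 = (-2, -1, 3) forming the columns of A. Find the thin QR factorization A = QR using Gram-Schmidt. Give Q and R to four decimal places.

Q = [[0.4264, 0.7620, -0.4874], [-0.6396, -0.1270, -0.7581], [-0.6396, 0.6350, 0.4332]], R = [[4.6904, 2.3452, -2.1320], [0.0000, 3.9370, 0.5080], [0.0000, 0.0000, 3.0326]]

w_1 = (2, -3, -3); ‖w_1‖ = 4.6904, so q_1 = (0.4264, -0.6396, -0.6396).
q_1·w_2 = 0.4264·4 + (-0.6396)·(-2) + (-0.6396)·1 = 2.3452.
u_2 = w_2 − 2.3452·q_1 = (3.0000, -0.5000, 2.5000).
‖u_2‖ = 3.9370, so q_2 = (0.7620, -0.1270, 0.6350).
q_1·w_3 = 0.4264·(-2) + (-0.6396)·(-1) + (-0.6396)·3 = -2.1320; q_2·w_3 = 0.7620·(-2) + (-0.1270)·(-1) + 0.6350·3 = 0.5080.
u_3 = w_3 + 2.1320·q_1 − 0.5080·q_2 = (-1.4780, -2.2991, 1.3138).
‖u_3‖ = 3.0326, so q_3 = (-0.4874, -0.7581, 0.4332).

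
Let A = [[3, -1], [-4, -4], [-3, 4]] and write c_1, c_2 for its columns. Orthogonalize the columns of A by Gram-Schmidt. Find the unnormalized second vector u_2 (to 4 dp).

c_1 = (3, -4, -3); ‖c_1‖ = 5.8310, so e_1 = (0.5145, -0.6860, -0.5145).
e_1·c_2 = 0.5145·(-1) + (-0.6860)·(-4) + (-0.5145)·4 = 0.1715.
u_2 = c_2 − 0.1715·e_1 = (-1.0882, -3.8824, 4.0882).

u_2 = (-1.0882, -3.8824, 4.0882)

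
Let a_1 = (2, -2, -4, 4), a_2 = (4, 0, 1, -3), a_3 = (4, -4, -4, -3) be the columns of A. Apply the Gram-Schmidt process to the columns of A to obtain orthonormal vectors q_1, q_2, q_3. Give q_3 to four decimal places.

q_3 = (-0.3261, -0.5601, -0.4768, -0.5938)

q_1 = a_1/‖a_1‖ = (2, -2, -4, 4)/6.3246 = (0.3162, -0.3162, -0.6325, 0.6325).
r_{12} = q_1·a_2 = -1.2649.
u_2 = a_2 + 1.2649·q_1 = (4.4000, -0.4000, 0.2000, -2.2000).
‖u_2‖ = 4.9396, so q_2 = (0.8908, -0.0810, 0.0405, -0.4454).
r_{13} = q_1·a_3 = 3.1623; r_{23} = q_2·a_3 = 5.0611.
u_3 = a_3 − 3.1623·q_1 − 5.0611·q_2 = (-1.5082, -2.5902, -2.2049, -2.7459).
‖u_3‖ = 4.6244, so q_3 = (-0.3261, -0.5601, -0.4768, -0.5938).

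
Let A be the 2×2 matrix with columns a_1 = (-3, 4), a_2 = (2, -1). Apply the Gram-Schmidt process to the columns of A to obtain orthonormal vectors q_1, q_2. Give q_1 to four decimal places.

q_1 = (-0.6000, 0.8000)

a_1 = (-3, 4); ‖a_1‖ = 5.0000, so q_1 = (-0.6000, 0.8000).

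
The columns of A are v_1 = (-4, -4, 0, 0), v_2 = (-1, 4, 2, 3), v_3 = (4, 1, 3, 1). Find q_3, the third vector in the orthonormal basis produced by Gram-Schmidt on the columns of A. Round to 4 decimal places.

q_3 = (0.4339, -0.4339, 0.7593, 0.2169)

v_1 = (-4, -4, 0, 0); ‖v_1‖ = 5.6569, so q_1 = (-0.7071, -0.7071, 0.0000, 0.0000).
q_1·v_2 = (-0.7071)·(-1) + (-0.7071)·4 + 0.0000·2 + 0.0000·3 = -2.1213.
u_2 = v_2 + 2.1213·q_1 = (-2.5000, 2.5000, 2.0000, 3.0000).
‖u_2‖ = 5.0498, so q_2 = (-0.4951, 0.4951, 0.3961, 0.5941).
q_1·v_3 = (-0.7071)·4 + (-0.7071)·1 + 0.0000·3 + 0.0000·1 = -3.5355; q_2·v_3 = (-0.4951)·4 + 0.4951·1 + 0.3961·3 + 0.5941·1 = 0.2970.
u_3 = v_3 + 3.5355·q_1 − 0.2970·q_2 = (1.6471, -1.6471, 2.8824, 0.8235).
‖u_3‖ = 3.7963, so q_3 = (0.4339, -0.4339, 0.7593, 0.2169).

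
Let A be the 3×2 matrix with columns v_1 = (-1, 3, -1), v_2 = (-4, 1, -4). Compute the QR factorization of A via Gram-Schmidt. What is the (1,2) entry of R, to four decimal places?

r_{12} = 3.3166

e_1 = v_1/‖v_1‖ = (-1, 3, -1)/3.3166 = (-0.3015, 0.9045, -0.3015).
r_{12} = e_1·v_2 = 3.3166.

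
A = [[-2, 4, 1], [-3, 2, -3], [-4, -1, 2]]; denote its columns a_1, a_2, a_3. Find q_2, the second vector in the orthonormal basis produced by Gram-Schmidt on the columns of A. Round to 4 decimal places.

q_2 = (0.7902, 0.2305, -0.5679)

a_1 = (-2, -3, -4); ‖a_1‖ = 5.3852, so q_1 = (-0.3714, -0.5571, -0.7428).
q_1·a_2 = (-0.3714)·4 + (-0.5571)·2 + (-0.7428)·(-1) = -1.8570.
u_2 = a_2 + 1.8570·q_1 = (3.3103, 0.9655, -2.3793).
‖u_2‖ = 4.1895, so q_2 = (0.7902, 0.2305, -0.5679).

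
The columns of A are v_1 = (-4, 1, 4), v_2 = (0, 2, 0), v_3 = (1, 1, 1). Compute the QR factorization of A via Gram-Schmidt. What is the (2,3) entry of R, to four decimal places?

r_{23} = 0.9847

q_1 = v_1/‖v_1‖ = (-4, 1, 4)/5.7446 = (-0.6963, 0.1741, 0.6963).
r_{12} = q_1·v_2 = 0.3482.
u_2 = v_2 − 0.3482·q_1 = (0.2424, 1.9394, -0.2424).
‖u_2‖ = 1.9695, so q_2 = (0.1231, 0.9847, -0.1231).
r_{23} = q_2·v_3 = 0.9847.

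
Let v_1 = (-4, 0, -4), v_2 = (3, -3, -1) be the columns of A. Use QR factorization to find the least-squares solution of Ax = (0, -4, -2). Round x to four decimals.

x = (0.4853, 0.9412)

v_1 = (-4, 0, -4); ‖v_1‖ = 5.6569, so e_1 = (-0.7071, 0.0000, -0.7071).
e_1·v_2 = (-0.7071)·3 + 0.0000·(-3) + (-0.7071)·(-1) = -1.4142.
u_2 = v_2 + 1.4142·e_1 = (2.0000, -3.0000, -2.0000).
‖u_2‖ = 4.1231, so e_2 = (0.4851, -0.7276, -0.4851).
Qᵀb = (1.4142, 3.8806).
Back-substitute: x_2 = 3.8806/4.1231 = 0.9412.
x_1 = (1.4142 + 1.4142·0.9412)/5.6569 = 0.4853.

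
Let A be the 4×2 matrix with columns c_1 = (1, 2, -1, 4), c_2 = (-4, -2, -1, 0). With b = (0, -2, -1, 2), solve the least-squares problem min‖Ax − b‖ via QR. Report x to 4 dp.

x = (0.3390, 0.3511)

c_1 = (1, 2, -1, 4); ‖c_1‖ = 4.6904, so e_1 = (0.2132, 0.4264, -0.2132, 0.8528).
e_1·c_2 = 0.2132·(-4) + 0.4264·(-2) + (-0.2132)·(-1) + 0.8528·0 = -1.4924.
u_2 = c_2 + 1.4924·e_1 = (-3.6818, -1.3636, -1.3182, 1.2727).
‖u_2‖ = 4.3328, so e_2 = (-0.8498, -0.3147, -0.3042, 0.2937).
Qᵀb = (1.0660, 1.5212).
Back-substitute: x_2 = 1.5212/4.3328 = 0.3511.
x_1 = (1.0660 + 1.4924·0.3511)/4.6904 = 0.3390.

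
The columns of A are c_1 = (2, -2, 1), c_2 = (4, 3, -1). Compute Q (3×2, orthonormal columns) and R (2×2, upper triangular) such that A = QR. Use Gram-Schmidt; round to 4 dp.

Q = [[0.6667, 0.7425], [-0.6667, 0.6333], [0.3333, -0.2184]], R = [[3.0000, 0.3333], [0.0000, 5.0881]]

q_1 = c_1/‖c_1‖ = (2, -2, 1)/3.0000 = (0.6667, -0.6667, 0.3333).
r_{12} = q_1·c_2 = 0.3333.
u_2 = c_2 − 0.3333·q_1 = (3.7778, 3.2222, -1.1111).
‖u_2‖ = 5.0881, so q_2 = (0.7425, 0.6333, -0.2184).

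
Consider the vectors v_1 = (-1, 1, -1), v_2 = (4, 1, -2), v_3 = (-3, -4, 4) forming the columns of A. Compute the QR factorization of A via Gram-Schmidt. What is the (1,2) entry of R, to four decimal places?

r_{12} = -0.5774

v_1 = (-1, 1, -1); ‖v_1‖ = 1.7321, so q_1 = (-0.5774, 0.5774, -0.5774).
r_{12} = q_1·v_2 = -0.5774.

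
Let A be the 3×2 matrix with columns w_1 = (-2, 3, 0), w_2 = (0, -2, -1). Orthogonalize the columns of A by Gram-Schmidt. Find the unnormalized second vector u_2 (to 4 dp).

q_1 = w_1/‖w_1‖ = (-2, 3, 0)/3.6056 = (-0.5547, 0.8321, 0.0000).
r_{12} = q_1·w_2 = -1.6641.
u_2 = w_2 + 1.6641·q_1 = (-0.9231, -0.6154, -1.0000).

u_2 = (-0.9231, -0.6154, -1.0000)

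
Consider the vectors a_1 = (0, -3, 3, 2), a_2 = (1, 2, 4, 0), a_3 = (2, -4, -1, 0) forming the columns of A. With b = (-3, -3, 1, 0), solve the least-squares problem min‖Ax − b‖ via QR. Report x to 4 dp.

a_1 = (0, -3, 3, 2); ‖a_1‖ = 4.6904, so e_1 = (0.0000, -0.6396, 0.6396, 0.4264).
e_1·a_2 = 0.0000·1 + (-0.6396)·2 + 0.6396·4 + 0.4264·0 = 1.2792.
u_2 = a_2 − 1.2792·e_1 = (1.0000, 2.8182, 3.1818, -0.5455).
‖u_2‖ = 4.4004, so e_2 = (0.2273, 0.6404, 0.7231, -0.1240).
e_1·a_3 = 0.0000·2 + (-0.6396)·(-4) + 0.6396·(-1) + 0.4264·0 = 1.9188; e_2·a_3 = 0.2273·2 + 0.6404·(-4) + 0.7231·(-1) + (-0.1240)·0 = -2.8303.
u_3 = a_3 − 1.9188·e_1 + 2.8303·e_2 = (2.6432, -0.9601, -0.1808, -1.1690).
‖u_3‖ = 3.0508, so e_3 = (0.8664, -0.3147, -0.0592, -0.3832).
Qᵀb = (2.5584, -1.8800, -1.7143).
Back-substitute: x_3 = -1.7143/3.0508 = -0.5619.
x_2 = (-1.8800 + 2.8303·(-0.5619))/4.4004 = -0.7887.
x_1 = (2.5584 − 1.2792·(-0.7887) − 1.9188·(-0.5619))/4.6904 = 0.9904.

x = (0.9904, -0.7887, -0.5619)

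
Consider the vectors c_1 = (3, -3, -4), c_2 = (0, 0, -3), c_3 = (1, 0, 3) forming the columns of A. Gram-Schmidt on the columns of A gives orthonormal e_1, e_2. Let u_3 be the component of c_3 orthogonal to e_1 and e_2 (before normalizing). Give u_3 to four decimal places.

u_3 = (0.5000, 0.5000, 0.0000)

e_1 = c_1/‖c_1‖ = (3, -3, -4)/5.8310 = (0.5145, -0.5145, -0.6860).
r_{12} = e_1·c_2 = 2.0580.
u_2 = c_2 − 2.0580·e_1 = (-1.0588, 1.0588, -1.5882).
‖u_2‖ = 2.1828, so e_2 = (-0.4851, 0.4851, -0.7276).
r_{13} = e_1·c_3 = -1.5435; r_{23} = e_2·c_3 = -2.6679.
u_3 = c_3 + 1.5435·e_1 + 2.6679·e_2 = (0.5000, 0.5000, 0.0000).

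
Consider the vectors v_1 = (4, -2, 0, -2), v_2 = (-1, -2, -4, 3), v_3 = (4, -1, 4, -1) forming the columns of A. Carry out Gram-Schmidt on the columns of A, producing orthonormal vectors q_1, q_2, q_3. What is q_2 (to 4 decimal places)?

q_1 = v_1/‖v_1‖ = (4, -2, 0, -2)/4.8990 = (0.8165, -0.4082, 0.0000, -0.4082).
r_{12} = q_1·v_2 = -1.2247.
u_2 = v_2 + 1.2247·q_1 = (0.0000, -2.5000, -4.0000, 2.5000).
‖u_2‖ = 5.3385, so q_2 = (0.0000, -0.4683, -0.7493, 0.4683).

q_2 = (0.0000, -0.4683, -0.7493, 0.4683)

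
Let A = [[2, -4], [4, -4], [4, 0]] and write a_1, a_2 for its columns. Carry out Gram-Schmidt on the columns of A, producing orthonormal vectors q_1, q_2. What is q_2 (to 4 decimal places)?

a_1 = (2, 4, 4); ‖a_1‖ = 6.0000, so q_1 = (0.3333, 0.6667, 0.6667).
q_1·a_2 = 0.3333·(-4) + 0.6667·(-4) + 0.6667·0 = -4.0000.
u_2 = a_2 + 4.0000·q_1 = (-2.6667, -1.3333, 2.6667).
‖u_2‖ = 4.0000, so q_2 = (-0.6667, -0.3333, 0.6667).

q_2 = (-0.6667, -0.3333, 0.6667)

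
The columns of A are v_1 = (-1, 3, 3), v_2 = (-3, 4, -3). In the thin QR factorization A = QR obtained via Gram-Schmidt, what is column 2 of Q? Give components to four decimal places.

v_1 = (-1, 3, 3); ‖v_1‖ = 4.3589, so e_1 = (-0.2294, 0.6882, 0.6882).
e_1·v_2 = (-0.2294)·(-3) + 0.6882·4 + 0.6882·(-3) = 1.3765.
u_2 = v_2 − 1.3765·e_1 = (-2.6842, 3.0526, -3.9474).
‖u_2‖ = 5.6662, so e_2 = (-0.4737, 0.5387, -0.6967).

e_2 = (-0.4737, 0.5387, -0.6967)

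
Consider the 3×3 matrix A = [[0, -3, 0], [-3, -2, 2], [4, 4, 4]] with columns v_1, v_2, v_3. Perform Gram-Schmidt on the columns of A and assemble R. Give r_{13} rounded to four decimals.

v_1 = (0, -3, 4); ‖v_1‖ = 5.0000, so e_1 = (0.0000, -0.6000, 0.8000).
r_{13} = e_1·v_3 = 2.0000.

r_{13} = 2.0000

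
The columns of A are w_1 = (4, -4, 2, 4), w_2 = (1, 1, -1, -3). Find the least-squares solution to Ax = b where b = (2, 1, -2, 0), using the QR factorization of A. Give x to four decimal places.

w_1 = (4, -4, 2, 4); ‖w_1‖ = 7.2111, so e_1 = (0.5547, -0.5547, 0.2774, 0.5547).
e_1·w_2 = 0.5547·1 + (-0.5547)·1 + 0.2774·(-1) + 0.5547·(-3) = -1.9415.
u_2 = w_2 + 1.9415·e_1 = (2.0769, -0.0769, -0.4615, -1.9231).
‖u_2‖ = 2.8689, so e_2 = (0.7239, -0.0268, -0.1609, -0.6703).
Qᵀb = (0.0000, 1.7428).
Back-substitute: x_2 = 1.7428/2.8689 = 0.6075.
x_1 = (0.0000 + 1.9415·0.6075)/7.2111 = 0.1636.

x = (0.1636, 0.6075)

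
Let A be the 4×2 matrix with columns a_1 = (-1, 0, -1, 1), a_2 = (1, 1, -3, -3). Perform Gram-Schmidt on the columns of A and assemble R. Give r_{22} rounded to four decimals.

a_1 = (-1, 0, -1, 1); ‖a_1‖ = 1.7321, so e_1 = (-0.5774, 0.0000, -0.5774, 0.5774).
e_1·a_2 = (-0.5774)·1 + 0.0000·1 + (-0.5774)·(-3) + 0.5774·(-3) = -0.5774.
u_2 = a_2 + 0.5774·e_1 = (0.6667, 1.0000, -3.3333, -2.6667).
r_{22} = ‖u_2‖ = 4.4347.

r_{22} = 4.4347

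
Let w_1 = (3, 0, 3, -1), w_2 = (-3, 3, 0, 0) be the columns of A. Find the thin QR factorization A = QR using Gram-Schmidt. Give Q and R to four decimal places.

Q = [[0.6882, -0.4260], [0.0000, 0.8094], [0.6882, 0.3834], [-0.2294, -0.1278]], R = [[4.3589, -2.0647], [0.0000, 3.7063]]

w_1 = (3, 0, 3, -1); ‖w_1‖ = 4.3589, so e_1 = (0.6882, 0.0000, 0.6882, -0.2294).
e_1·w_2 = 0.6882·(-3) + 0.0000·3 + 0.6882·0 + (-0.2294)·0 = -2.0647.
u_2 = w_2 + 2.0647·e_1 = (-1.5789, 3.0000, 1.4211, -0.4737).
‖u_2‖ = 3.7063, so e_2 = (-0.4260, 0.8094, 0.3834, -0.1278).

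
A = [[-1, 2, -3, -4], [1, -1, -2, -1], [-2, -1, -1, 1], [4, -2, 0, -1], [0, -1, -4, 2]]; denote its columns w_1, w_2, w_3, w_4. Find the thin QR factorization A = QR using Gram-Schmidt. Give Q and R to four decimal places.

e_1 = w_1/‖w_1‖ = (-1, 1, -2, 4, 0)/4.6904 = (-0.2132, 0.2132, -0.4264, 0.8528, 0.0000).
r_{12} = e_1·w_2 = -1.9188.
u_2 = w_2 + 1.9188·e_1 = (1.5909, -0.5909, -1.8182, -0.3636, -1.0000).
‖u_2‖ = 2.7052, so e_2 = (0.5881, -0.2184, -0.6721, -0.1344, -0.3697).
r_{13} = e_1·w_3 = 0.6396; r_{23} = e_2·w_3 = 0.8233.
u_3 = w_3 − 0.6396·e_1 − 0.8233·e_2 = (-3.3478, -1.9565, -0.1739, -0.4348, -3.6957).
‖u_3‖ = 5.3771, so e_3 = (-0.6226, -0.3639, -0.0323, -0.0809, -0.6873).
r_{14} = e_1·w_4 = -0.6396; r_{24} = e_2·w_4 = -3.4109; r_{34} = e_3·w_4 = 1.5282.
u_4 = w_4 + 0.6396·e_1 + 3.4109·e_2 − 1.5282·e_3 = (-1.1789, -1.0526, -1.5158, -0.7895, 1.7895).
‖u_4‖ = 2.9362, so e_4 = (-0.4015, -0.3585, -0.5162, -0.2689, 0.6095).

Q = [[-0.2132, 0.5881, -0.6226, -0.4015], [0.2132, -0.2184, -0.3639, -0.3585], [-0.4264, -0.6721, -0.0323, -0.5162], [0.8528, -0.1344, -0.0809, -0.2689], [0.0000, -0.3697, -0.6873, 0.6095]], R = [[4.6904, -1.9188, 0.6396, -0.6396], [0.0000, 2.7052, 0.8233, -3.4109], [0.0000, 0.0000, 5.3771, 1.5282], [0.0000, 0.0000, 0.0000, 2.9362]]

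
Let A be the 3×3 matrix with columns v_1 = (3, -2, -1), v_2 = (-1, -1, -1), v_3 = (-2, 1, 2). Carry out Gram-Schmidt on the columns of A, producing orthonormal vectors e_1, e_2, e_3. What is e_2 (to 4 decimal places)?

e_2 = (-0.5774, -0.5774, -0.5774)

e_1 = v_1/‖v_1‖ = (3, -2, -1)/3.7417 = (0.8018, -0.5345, -0.2673).
r_{12} = e_1·v_2 = 0.0000.
u_2 = v_2 + 0.0000·e_1 = (-1.0000, -1.0000, -1.0000).
‖u_2‖ = 1.7321, so e_2 = (-0.5774, -0.5774, -0.5774).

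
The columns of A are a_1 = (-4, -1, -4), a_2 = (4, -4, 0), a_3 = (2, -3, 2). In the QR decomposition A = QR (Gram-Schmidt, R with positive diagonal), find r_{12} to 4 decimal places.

a_1 = (-4, -1, -4); ‖a_1‖ = 5.7446, so q_1 = (-0.6963, -0.1741, -0.6963).
r_{12} = q_1·a_2 = -2.0889.

r_{12} = -2.0889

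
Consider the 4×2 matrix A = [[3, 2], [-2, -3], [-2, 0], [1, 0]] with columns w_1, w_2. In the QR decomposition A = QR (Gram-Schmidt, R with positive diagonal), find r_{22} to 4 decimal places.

w_1 = (3, -2, -2, 1); ‖w_1‖ = 4.2426, so e_1 = (0.7071, -0.4714, -0.4714, 0.2357).
e_1·w_2 = 0.7071·2 + (-0.4714)·(-3) + (-0.4714)·0 + 0.2357·0 = 2.8284.
u_2 = w_2 − 2.8284·e_1 = (0.0000, -1.6667, 1.3333, -0.6667).
r_{22} = ‖u_2‖ = 2.2361.

r_{22} = 2.2361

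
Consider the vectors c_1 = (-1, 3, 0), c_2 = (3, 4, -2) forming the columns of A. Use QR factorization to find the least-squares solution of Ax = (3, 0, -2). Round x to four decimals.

x = (-0.9761, 0.7512)

c_1 = (-1, 3, 0); ‖c_1‖ = 3.1623, so e_1 = (-0.3162, 0.9487, 0.0000).
e_1·c_2 = (-0.3162)·3 + 0.9487·4 + 0.0000·(-2) = 2.8460.
u_2 = c_2 − 2.8460·e_1 = (3.9000, 1.3000, -2.0000).
‖u_2‖ = 4.5717, so e_2 = (0.8531, 0.2844, -0.4375).
Qᵀb = (-0.9487, 3.4342).
Back-substitute: x_2 = 3.4342/4.5717 = 0.7512.
x_1 = (-0.9487 − 2.8460·0.7512)/3.1623 = -0.9761.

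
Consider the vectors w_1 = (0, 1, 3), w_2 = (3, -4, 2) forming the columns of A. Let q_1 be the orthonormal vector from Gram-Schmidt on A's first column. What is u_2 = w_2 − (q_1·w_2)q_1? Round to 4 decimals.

w_1 = (0, 1, 3); ‖w_1‖ = 3.1623, so q_1 = (0.0000, 0.3162, 0.9487).
q_1·w_2 = 0.0000·3 + 0.3162·(-4) + 0.9487·2 = 0.6325.
u_2 = w_2 − 0.6325·q_1 = (3.0000, -4.2000, 1.4000).

u_2 = (3.0000, -4.2000, 1.4000)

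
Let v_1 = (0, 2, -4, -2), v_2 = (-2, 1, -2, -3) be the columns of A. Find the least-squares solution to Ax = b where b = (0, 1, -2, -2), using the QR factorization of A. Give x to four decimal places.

v_1 = (0, 2, -4, -2); ‖v_1‖ = 4.8990, so e_1 = (0.0000, 0.4082, -0.8165, -0.4082).
e_1·v_2 = 0.0000·(-2) + 0.4082·1 + (-0.8165)·(-2) + (-0.4082)·(-3) = 3.2660.
u_2 = v_2 − 3.2660·e_1 = (-2.0000, -0.3333, 0.6667, -1.6667).
‖u_2‖ = 2.7080, so e_2 = (-0.7385, -0.1231, 0.2462, -0.6155).
Qᵀb = (2.8577, 0.6155).
Back-substitute: x_2 = 0.6155/2.7080 = 0.2273.
x_1 = (2.8577 − 3.2660·0.2273)/4.8990 = 0.4318.

x = (0.4318, 0.2273)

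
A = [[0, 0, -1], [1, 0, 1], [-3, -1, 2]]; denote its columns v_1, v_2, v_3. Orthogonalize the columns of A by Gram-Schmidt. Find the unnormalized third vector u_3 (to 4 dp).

q_1 = v_1/‖v_1‖ = (0, 1, -3)/3.1623 = (0.0000, 0.3162, -0.9487).
r_{12} = q_1·v_2 = 0.9487.
u_2 = v_2 − 0.9487·q_1 = (0.0000, -0.3000, -0.1000).
‖u_2‖ = 0.3162, so q_2 = (0.0000, -0.9487, -0.3162).
r_{13} = q_1·v_3 = -1.5811; r_{23} = q_2·v_3 = -1.5811.
u_3 = v_3 + 1.5811·q_1 + 1.5811·q_2 = (-1.0000, 0.0000, 0.0000).

u_3 = (-1.0000, 0.0000, 0.0000)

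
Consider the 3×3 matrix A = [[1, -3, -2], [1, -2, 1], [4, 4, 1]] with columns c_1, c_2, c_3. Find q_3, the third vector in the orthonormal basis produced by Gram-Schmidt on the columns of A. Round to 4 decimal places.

c_1 = (1, 1, 4); ‖c_1‖ = 4.2426, so q_1 = (0.2357, 0.2357, 0.9428).
q_1·c_2 = 0.2357·(-3) + 0.2357·(-2) + 0.9428·4 = 2.5927.
u_2 = c_2 − 2.5927·q_1 = (-3.6111, -2.6111, 1.5556).
‖u_2‖ = 4.7199, so q_2 = (-0.7651, -0.5532, 0.3296).
q_1·c_3 = 0.2357·(-2) + 0.2357·1 + 0.9428·1 = 0.7071; q_2·c_3 = (-0.7651)·(-2) + (-0.5532)·1 + 0.3296·1 = 1.3065.
u_3 = c_3 − 0.7071·q_1 − 1.3065·q_2 = (-1.1671, 1.5561, -0.0973).
‖u_3‖ = 1.9476, so q_3 = (-0.5993, 0.7990, -0.0499).

q_3 = (-0.5993, 0.7990, -0.0499)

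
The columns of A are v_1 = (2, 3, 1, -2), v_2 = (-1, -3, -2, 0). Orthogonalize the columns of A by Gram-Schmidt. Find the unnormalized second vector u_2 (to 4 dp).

v_1 = (2, 3, 1, -2); ‖v_1‖ = 4.2426, so q_1 = (0.4714, 0.7071, 0.2357, -0.4714).
q_1·v_2 = 0.4714·(-1) + 0.7071·(-3) + 0.2357·(-2) + (-0.4714)·0 = -3.0641.
u_2 = v_2 + 3.0641·q_1 = (0.4444, -0.8333, -1.2778, -1.4444).

u_2 = (0.4444, -0.8333, -1.2778, -1.4444)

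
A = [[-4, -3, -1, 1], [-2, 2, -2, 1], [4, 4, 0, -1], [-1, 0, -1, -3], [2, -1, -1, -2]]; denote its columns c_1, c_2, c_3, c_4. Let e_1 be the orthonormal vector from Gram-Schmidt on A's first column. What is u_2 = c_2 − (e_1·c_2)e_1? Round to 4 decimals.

u_2 = (-0.8537, 3.0732, 1.8537, 0.5366, -2.0732)

c_1 = (-4, -2, 4, -1, 2); ‖c_1‖ = 6.4031, so e_1 = (-0.6247, -0.3123, 0.6247, -0.1562, 0.3123).
e_1·c_2 = (-0.6247)·(-3) + (-0.3123)·2 + 0.6247·4 + (-0.1562)·0 + 0.3123·(-1) = 3.4358.
u_2 = c_2 − 3.4358·e_1 = (-0.8537, 3.0732, 1.8537, 0.5366, -2.0732).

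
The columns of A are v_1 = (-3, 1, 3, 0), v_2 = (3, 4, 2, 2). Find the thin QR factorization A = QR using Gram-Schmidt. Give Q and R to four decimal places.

Q = [[-0.6882, 0.5502], [0.2294, 0.6877], [0.6882, 0.3209], [0.0000, 0.3484]], R = [[4.3589, 0.2294], [0.0000, 5.7400]]

q_1 = v_1/‖v_1‖ = (-3, 1, 3, 0)/4.3589 = (-0.6882, 0.2294, 0.6882, 0.0000).
r_{12} = q_1·v_2 = 0.2294.
u_2 = v_2 − 0.2294·q_1 = (3.1579, 3.9474, 1.8421, 2.0000).
‖u_2‖ = 5.7400, so q_2 = (0.5502, 0.6877, 0.3209, 0.3484).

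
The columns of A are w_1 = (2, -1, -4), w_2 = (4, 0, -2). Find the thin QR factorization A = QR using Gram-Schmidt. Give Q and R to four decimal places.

q_1 = w_1/‖w_1‖ = (2, -1, -4)/4.5826 = (0.4364, -0.2182, -0.8729).
r_{12} = q_1·w_2 = 3.4915.
u_2 = w_2 − 3.4915·q_1 = (2.4762, 0.7619, 1.0476).
‖u_2‖ = 2.7946, so q_2 = (0.8861, 0.2726, 0.3749).

Q = [[0.4364, 0.8861], [-0.2182, 0.2726], [-0.8729, 0.3749]], R = [[4.5826, 3.4915], [0.0000, 2.7946]]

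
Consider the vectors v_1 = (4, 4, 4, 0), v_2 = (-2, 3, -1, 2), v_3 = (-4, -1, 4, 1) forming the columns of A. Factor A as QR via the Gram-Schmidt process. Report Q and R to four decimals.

e_1 = v_1/‖v_1‖ = (4, 4, 4, 0)/6.9282 = (0.5774, 0.5774, 0.5774, 0.0000).
r_{12} = e_1·v_2 = 0.0000.
u_2 = v_2 + 0.0000·e_1 = (-2.0000, 3.0000, -1.0000, 2.0000).
‖u_2‖ = 4.2426, so e_2 = (-0.4714, 0.7071, -0.2357, 0.4714).
r_{13} = e_1·v_3 = -0.5774; r_{23} = e_2·v_3 = 0.7071.
u_3 = v_3 + 0.5774·e_1 − 0.7071·e_2 = (-3.3333, -1.1667, 4.5000, 0.6667).
‖u_3‖ = 5.7591, so e_3 = (-0.5788, -0.2026, 0.7814, 0.1158).

Q = [[0.5774, -0.4714, -0.5788], [0.5774, 0.7071, -0.2026], [0.5774, -0.2357, 0.7814], [0.0000, 0.4714, 0.1158]], R = [[6.9282, 0.0000, -0.5774], [0.0000, 4.2426, 0.7071], [0.0000, 0.0000, 5.7591]]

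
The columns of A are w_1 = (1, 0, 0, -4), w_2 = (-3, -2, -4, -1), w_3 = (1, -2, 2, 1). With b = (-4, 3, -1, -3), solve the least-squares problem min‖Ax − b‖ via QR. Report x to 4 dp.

x = (0.2222, 0.0556, -1.3889)

w_1 = (1, 0, 0, -4); ‖w_1‖ = 4.1231, so q_1 = (0.2425, 0.0000, 0.0000, -0.9701).
q_1·w_2 = 0.2425·(-3) + 0.0000·(-2) + 0.0000·(-4) + (-0.9701)·(-1) = 0.2425.
u_2 = w_2 − 0.2425·q_1 = (-3.0588, -2.0000, -4.0000, -0.7647).
‖u_2‖ = 5.4719, so q_2 = (-0.5590, -0.3655, -0.7310, -0.1398).
q_1·w_3 = 0.2425·1 + 0.0000·(-2) + 0.0000·2 + (-0.9701)·1 = -0.7276; q_2·w_3 = (-0.5590)·1 + (-0.3655)·(-2) + (-0.7310)·2 + (-0.1398)·1 = -1.4298.
u_3 = w_3 + 0.7276·q_1 + 1.4298·q_2 = (0.3772, -2.5226, 0.9548, 0.0943).
‖u_3‖ = 2.7251, so q_3 = (0.1384, -0.9257, 0.3504, 0.0346).
Qᵀb = (1.9403, 2.2898, -3.7849).
Back-substitute: x_3 = -3.7849/2.7251 = -1.3889.
x_2 = (2.2898 + 1.4298·(-1.3889))/5.4719 = 0.0556.
x_1 = (1.9403 − 0.2425·0.0556 + 0.7276·(-1.3889))/4.1231 = 0.2222.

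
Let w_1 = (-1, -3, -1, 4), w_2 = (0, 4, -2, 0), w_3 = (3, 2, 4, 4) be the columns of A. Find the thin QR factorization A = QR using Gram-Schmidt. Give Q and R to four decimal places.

Q = [[-0.1925, -0.0917, 0.4697], [-0.5774, 0.7156, 0.3199], [-0.1925, -0.5872, 0.6399], [0.7698, 0.3670, 0.5173]], R = [[5.1962, -1.9245, 0.5774], [0.0000, 4.0369, 0.2752], [0.0000, 0.0000, 6.6776]]

e_1 = w_1/‖w_1‖ = (-1, -3, -1, 4)/5.1962 = (-0.1925, -0.5774, -0.1925, 0.7698).
r_{12} = e_1·w_2 = -1.9245.
u_2 = w_2 + 1.9245·e_1 = (-0.3704, 2.8889, -2.3704, 1.4815).
‖u_2‖ = 4.0369, so e_2 = (-0.0917, 0.7156, -0.5872, 0.3670).
r_{13} = e_1·w_3 = 0.5774; r_{23} = e_2·w_3 = 0.2752.
u_3 = w_3 − 0.5774·e_1 − 0.2752·e_2 = (3.1364, 2.1364, 4.2727, 3.4545).
‖u_3‖ = 6.6776, so e_3 = (0.4697, 0.3199, 0.6399, 0.5173).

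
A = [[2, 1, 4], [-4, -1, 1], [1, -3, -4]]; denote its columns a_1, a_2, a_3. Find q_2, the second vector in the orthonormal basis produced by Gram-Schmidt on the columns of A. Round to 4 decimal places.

q_2 = (0.2197, -0.1318, -0.9666)

q_1 = a_1/‖a_1‖ = (2, -4, 1)/4.5826 = (0.4364, -0.8729, 0.2182).
r_{12} = q_1·a_2 = 0.6547.
u_2 = a_2 − 0.6547·q_1 = (0.7143, -0.4286, -3.1429).
‖u_2‖ = 3.2514, so q_2 = (0.2197, -0.1318, -0.9666).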